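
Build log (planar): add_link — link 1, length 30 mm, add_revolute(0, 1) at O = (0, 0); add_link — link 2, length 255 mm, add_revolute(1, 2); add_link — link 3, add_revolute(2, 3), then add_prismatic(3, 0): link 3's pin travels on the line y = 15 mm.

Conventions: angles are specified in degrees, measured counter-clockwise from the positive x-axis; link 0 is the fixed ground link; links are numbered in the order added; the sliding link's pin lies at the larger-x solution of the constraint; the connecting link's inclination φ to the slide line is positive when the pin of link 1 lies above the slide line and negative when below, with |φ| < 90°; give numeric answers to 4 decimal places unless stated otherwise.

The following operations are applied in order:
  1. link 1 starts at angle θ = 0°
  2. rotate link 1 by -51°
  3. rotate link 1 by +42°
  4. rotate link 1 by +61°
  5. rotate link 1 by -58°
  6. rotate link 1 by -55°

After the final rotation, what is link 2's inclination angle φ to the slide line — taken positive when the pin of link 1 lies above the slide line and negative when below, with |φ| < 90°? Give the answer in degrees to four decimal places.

geometry: r = 30 mm, L = 255 mm, e = 15 mm; θ starts at 0°
rotate link 1 by -51°: θ ← 0° -51° = -51°
rotate link 1 by +42°: θ ← -51° +42° = -9°
rotate link 1 by +61°: θ ← -9° +61° = 52°
rotate link 1 by -58°: θ ← 52° -58° = -6°
rotate link 1 by -55°: θ ← -6° -55° = -61°
h = r sin θ − e = -26.238591 − 15 = -41.238591
sin φ = h / L = -41.238591 / 255 = -0.16171997
φ = arcsin(-0.16171997) = -9.306743°

-9.3067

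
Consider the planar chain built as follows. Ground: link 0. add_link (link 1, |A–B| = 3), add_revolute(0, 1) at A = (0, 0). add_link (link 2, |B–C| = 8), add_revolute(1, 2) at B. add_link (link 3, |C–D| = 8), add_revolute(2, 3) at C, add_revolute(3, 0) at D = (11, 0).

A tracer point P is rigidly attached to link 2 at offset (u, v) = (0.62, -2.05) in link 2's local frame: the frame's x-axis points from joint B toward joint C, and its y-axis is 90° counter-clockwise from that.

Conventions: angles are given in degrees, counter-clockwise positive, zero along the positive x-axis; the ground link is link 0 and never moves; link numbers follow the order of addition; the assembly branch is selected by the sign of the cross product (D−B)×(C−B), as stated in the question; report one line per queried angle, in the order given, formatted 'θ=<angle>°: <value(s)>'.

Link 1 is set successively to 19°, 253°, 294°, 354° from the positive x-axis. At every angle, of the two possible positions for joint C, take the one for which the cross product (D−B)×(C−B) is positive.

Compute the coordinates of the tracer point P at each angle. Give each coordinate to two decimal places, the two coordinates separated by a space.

A=(0,0), D=(11.00,0)
θ=19°: B = A + 3.00·(cos19°, sin19°) = (2.8366, 0.9767)
θ=19°: |BD| = 8.2217
θ=19°: circle(B,8.00) ∩ circle(D,8.00): a=4.1108, h=6.8630
θ=19°:   candidates: C₊=(7.7336,7.3028) cross=56.425; C₋=(6.1030,-6.3261) cross=-56.425
θ=19°:   branch + wants cross > 0 → take C=(7.7336,7.3028) (cross=56.425)
θ=19°: ex = (C−B)/|BC| = (0.6121,0.7908); ey = (-0.7908,0.6121)
θ=19°: P = B + 0.62·ex + -2.05·ey = (4.8371,0.2121)
θ=253°: B = A + 3.00·(cos253°, sin253°) = (-0.8771, -2.8689)
θ=253°: |BD| = 12.2187
θ=253°: circle(B,8.00) ∩ circle(D,8.00): a=6.1093, h=5.1649
θ=253°:   candidates: C₊=(3.8487,3.5860) cross=63.108; C₋=(6.2741,-6.4549) cross=-63.108
θ=253°:   branch + wants cross > 0 → take C=(3.8487,3.5860) (cross=63.108)
θ=253°: ex = (C−B)/|BC| = (0.5907,0.8069); ey = (-0.8069,0.5907)
θ=253°: P = B + 0.62·ex + -2.05·ey = (1.1432,-3.5797)
θ=294°: B = A + 3.00·(cos294°, sin294°) = (1.2202, -2.7406)
θ=294°: |BD| = 10.1565
θ=294°: circle(B,8.00) ∩ circle(D,8.00): a=5.0783, h=6.1815
θ=294°:   candidates: C₊=(4.4421,4.5819) cross=62.783; C₋=(7.7781,-7.3225) cross=-62.783
θ=294°:   branch + wants cross > 0 → take C=(4.4421,4.5819) (cross=62.783)
θ=294°: ex = (C−B)/|BC| = (0.4027,0.9153); ey = (-0.9153,0.4027)
θ=294°: P = B + 0.62·ex + -2.05·ey = (3.3463,-2.9987)
θ=354°: B = A + 3.00·(cos354°, sin354°) = (2.9836, -0.3136)
θ=354°: |BD| = 8.0226
θ=354°: circle(B,8.00) ∩ circle(D,8.00): a=4.0113, h=6.9217
θ=354°:   candidates: C₊=(6.7212,6.7596) cross=55.530; C₋=(7.2623,-7.0732) cross=-55.530
θ=354°:   branch + wants cross > 0 → take C=(6.7212,6.7596) (cross=55.530)
θ=354°: ex = (C−B)/|BC| = (0.4672,0.8841); ey = (-0.8841,0.4672)
θ=354°: P = B + 0.62·ex + -2.05·ey = (5.0857,-0.7232)

θ=19°: 4.84 0.21
θ=253°: 1.14 -3.58
θ=294°: 3.35 -3.00
θ=354°: 5.09 -0.72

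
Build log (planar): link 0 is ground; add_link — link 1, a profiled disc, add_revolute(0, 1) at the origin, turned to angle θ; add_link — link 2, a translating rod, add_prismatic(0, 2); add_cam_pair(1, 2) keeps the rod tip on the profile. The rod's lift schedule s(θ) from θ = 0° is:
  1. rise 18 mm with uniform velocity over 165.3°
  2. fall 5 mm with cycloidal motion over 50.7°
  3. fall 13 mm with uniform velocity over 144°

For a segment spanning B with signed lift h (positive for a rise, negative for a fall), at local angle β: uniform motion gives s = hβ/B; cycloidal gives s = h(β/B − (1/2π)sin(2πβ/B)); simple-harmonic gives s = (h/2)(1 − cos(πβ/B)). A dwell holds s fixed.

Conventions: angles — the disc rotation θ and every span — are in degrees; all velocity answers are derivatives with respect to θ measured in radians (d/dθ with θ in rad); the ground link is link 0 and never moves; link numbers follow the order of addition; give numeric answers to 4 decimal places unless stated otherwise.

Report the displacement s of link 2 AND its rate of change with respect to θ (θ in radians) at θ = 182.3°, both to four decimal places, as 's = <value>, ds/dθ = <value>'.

seg 1 [0°–165.3°] uniform, h=18: full span → s += 18 → s = 18.0000
seg 2 [165.3°–216°] cycloidal, h=-5: θ=182.3° here. β=17, B=50.7. -5·(0.3353 − sin(2π·0.3353)/(2π)) = -0.9924 → s = 17.0076
velocity in seg [165.3°–216°] (cycloidal), θ in radians: β = 17° = 0.2967 rad, B = 50.7° = 0.8849 rad; ds/dθ = (h/B)(1 − cos(2πβ/B)) = ((-5)/0.8849)(1 − cos(2π·0.3353)) = -8.536132 mm/rad

s = 17.0076, ds/dθ = -8.5361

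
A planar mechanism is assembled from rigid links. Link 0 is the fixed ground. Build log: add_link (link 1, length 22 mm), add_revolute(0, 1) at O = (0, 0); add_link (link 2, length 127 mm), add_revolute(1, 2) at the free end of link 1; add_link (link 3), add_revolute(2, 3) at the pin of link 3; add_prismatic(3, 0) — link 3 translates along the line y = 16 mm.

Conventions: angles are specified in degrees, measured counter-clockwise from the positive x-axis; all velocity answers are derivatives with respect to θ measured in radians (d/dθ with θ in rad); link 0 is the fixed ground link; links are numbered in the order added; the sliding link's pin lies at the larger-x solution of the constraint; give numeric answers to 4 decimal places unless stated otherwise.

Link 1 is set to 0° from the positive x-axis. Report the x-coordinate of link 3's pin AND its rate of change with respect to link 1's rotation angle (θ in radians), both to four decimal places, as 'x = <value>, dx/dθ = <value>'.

geometry: r = 22 mm, L = 127 mm, e = 16 mm
crank pin P = (r cos θ, r sin θ) = (22.000000, 0.000000)
h = r sin θ − e = 0.000000 − 16 = -16.000000
x = r cos θ + √(L² − h²) = 22.000000 + 125.988095 = 147.988095
dx/dθ = −r sin θ − h·r cos θ/√(L² − h²) (θ in radians; h = -16.000000) = 2.793915

x = 147.9881, dx/dθ = 2.7939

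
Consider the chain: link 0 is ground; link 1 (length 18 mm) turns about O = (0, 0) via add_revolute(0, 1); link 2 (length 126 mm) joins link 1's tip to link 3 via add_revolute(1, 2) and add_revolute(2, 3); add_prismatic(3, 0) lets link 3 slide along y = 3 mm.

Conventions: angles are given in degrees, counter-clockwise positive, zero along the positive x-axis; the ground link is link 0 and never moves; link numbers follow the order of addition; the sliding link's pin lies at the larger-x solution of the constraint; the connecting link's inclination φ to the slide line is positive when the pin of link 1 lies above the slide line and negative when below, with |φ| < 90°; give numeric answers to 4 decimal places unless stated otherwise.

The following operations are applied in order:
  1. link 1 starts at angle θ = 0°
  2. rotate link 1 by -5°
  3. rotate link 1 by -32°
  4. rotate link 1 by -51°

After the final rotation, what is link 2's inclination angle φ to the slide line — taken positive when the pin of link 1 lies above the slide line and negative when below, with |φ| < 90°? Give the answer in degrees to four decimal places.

geometry: r = 18 mm, L = 126 mm, e = 3 mm; θ starts at 0°
rotate link 1 by -5°: θ ← 0° -5° = -5°
rotate link 1 by -32°: θ ← -5° -32° = -37°
rotate link 1 by -51°: θ ← -37° -51° = -88°
h = r sin θ − e = -17.989035 − 3 = -20.989035
sin φ = h / L = -20.989035 / 126 = -0.16657964
φ = arcsin(-0.16657964) = -9.589011°

-9.5890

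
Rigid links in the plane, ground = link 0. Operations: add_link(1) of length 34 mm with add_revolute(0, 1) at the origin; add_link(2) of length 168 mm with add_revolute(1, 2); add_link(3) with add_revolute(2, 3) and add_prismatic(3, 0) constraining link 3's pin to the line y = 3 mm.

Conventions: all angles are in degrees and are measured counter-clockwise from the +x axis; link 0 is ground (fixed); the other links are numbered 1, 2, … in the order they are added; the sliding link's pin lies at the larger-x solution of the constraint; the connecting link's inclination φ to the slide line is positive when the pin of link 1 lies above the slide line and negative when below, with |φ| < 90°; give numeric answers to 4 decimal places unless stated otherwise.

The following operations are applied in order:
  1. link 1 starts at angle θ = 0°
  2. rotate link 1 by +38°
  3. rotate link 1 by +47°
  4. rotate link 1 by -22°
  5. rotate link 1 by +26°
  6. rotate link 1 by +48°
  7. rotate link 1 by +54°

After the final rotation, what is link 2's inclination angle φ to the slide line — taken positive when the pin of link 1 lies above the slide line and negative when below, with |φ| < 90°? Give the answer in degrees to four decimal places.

geometry: r = 34 mm, L = 168 mm, e = 3 mm; θ starts at 0°
rotate link 1 by +38°: θ ← 0° +38° = 38°
rotate link 1 by +47°: θ ← 38° +47° = 85°
rotate link 1 by -22°: θ ← 85° -22° = 63°
rotate link 1 by +26°: θ ← 63° +26° = 89°
rotate link 1 by +48°: θ ← 89° +48° = 137°
rotate link 1 by +54°: θ ← 137° +54° = 191°
h = r sin θ − e = -6.487506 − 3 = -9.487506
sin φ = h / L = -9.487506 / 168 = -0.05647325
φ = arcsin(-0.05647325) = -3.237401°

-3.2374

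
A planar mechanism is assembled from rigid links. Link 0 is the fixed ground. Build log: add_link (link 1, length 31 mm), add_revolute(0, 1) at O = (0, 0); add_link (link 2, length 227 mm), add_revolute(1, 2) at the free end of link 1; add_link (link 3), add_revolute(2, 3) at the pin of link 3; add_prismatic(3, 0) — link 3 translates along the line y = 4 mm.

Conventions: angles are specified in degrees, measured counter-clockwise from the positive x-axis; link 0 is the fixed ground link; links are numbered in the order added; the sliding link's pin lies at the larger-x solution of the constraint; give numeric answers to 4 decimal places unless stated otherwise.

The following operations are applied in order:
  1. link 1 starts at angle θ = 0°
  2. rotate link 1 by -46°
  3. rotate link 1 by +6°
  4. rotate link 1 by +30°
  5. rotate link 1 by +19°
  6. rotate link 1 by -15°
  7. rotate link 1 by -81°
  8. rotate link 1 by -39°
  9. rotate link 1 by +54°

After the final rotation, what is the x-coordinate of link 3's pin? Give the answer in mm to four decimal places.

geometry: r = 31 mm, L = 227 mm, e = 4 mm; θ starts at 0°
rotate link 1 by -46°: θ ← 0° -46° = -46°
rotate link 1 by +6°: θ ← -46° +6° = -40°
rotate link 1 by +30°: θ ← -40° +30° = -10°
rotate link 1 by +19°: θ ← -10° +19° = 9°
rotate link 1 by -15°: θ ← 9° -15° = -6°
rotate link 1 by -81°: θ ← -6° -81° = -87°
rotate link 1 by -39°: θ ← -87° -39° = -126°
rotate link 1 by +54°: θ ← -126° +54° = -72°
crank pin P = (r cos θ, r sin θ) = (9.579527, -29.482752)
h = r sin θ − e = -29.482752 − 4 = -33.482752
x = r cos θ + √(L² − h²) = 9.579527 + 224.517049 = 234.096576

234.0966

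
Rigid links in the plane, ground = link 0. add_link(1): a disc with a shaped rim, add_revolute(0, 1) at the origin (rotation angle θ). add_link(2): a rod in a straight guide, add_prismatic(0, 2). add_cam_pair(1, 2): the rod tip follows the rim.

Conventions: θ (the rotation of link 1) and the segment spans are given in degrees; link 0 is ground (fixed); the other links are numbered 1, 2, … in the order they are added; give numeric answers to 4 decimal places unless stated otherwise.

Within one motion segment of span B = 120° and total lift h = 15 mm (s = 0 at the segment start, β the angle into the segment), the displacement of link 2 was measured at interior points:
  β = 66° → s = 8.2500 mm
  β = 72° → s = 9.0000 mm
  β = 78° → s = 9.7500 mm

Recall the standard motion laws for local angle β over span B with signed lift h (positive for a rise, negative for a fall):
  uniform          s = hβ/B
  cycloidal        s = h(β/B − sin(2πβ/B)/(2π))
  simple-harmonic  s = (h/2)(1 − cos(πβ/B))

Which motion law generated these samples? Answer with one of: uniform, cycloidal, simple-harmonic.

candidates at β/B = r: uniform s = h·r (linear in β); cycloidal s = h·(r − sin(2πr)/(2π)); simple-harmonic s = (h/2)(1 − cos(πr))
β=66°: printed 8.2500 | uniform 8.2500, cycloidal 8.9877, simple-harmonic 8.6733
β=72°: printed 9.0000 | uniform 9.0000, cycloidal 10.4032, simple-harmonic 9.8176
β=78°: printed 9.7500 | uniform 9.7500, cycloidal 11.6814, simple-harmonic 10.9049
only one law matches every sample → uniform

uniform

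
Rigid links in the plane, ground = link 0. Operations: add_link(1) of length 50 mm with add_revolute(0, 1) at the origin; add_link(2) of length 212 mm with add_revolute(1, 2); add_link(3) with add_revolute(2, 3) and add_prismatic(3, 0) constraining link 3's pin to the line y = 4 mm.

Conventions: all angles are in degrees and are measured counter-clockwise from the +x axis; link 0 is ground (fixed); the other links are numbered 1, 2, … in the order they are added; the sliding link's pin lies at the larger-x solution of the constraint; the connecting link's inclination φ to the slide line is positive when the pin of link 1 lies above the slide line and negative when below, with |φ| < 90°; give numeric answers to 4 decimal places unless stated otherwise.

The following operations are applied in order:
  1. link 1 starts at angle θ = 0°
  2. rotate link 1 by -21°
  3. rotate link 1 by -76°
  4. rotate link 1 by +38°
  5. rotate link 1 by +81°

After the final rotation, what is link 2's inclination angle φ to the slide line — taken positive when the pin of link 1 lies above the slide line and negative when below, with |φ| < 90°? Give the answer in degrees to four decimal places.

geometry: r = 50 mm, L = 212 mm, e = 4 mm; θ starts at 0°
rotate link 1 by -21°: θ ← 0° -21° = -21°
rotate link 1 by -76°: θ ← -21° -76° = -97°
rotate link 1 by +38°: θ ← -97° +38° = -59°
rotate link 1 by +81°: θ ← -59° +81° = 22°
h = r sin θ − e = 18.730330 − 4 = 14.730330
sin φ = h / L = 14.730330 / 212 = 0.06948269
φ = arcsin(0.06948269) = 3.984275°

3.9843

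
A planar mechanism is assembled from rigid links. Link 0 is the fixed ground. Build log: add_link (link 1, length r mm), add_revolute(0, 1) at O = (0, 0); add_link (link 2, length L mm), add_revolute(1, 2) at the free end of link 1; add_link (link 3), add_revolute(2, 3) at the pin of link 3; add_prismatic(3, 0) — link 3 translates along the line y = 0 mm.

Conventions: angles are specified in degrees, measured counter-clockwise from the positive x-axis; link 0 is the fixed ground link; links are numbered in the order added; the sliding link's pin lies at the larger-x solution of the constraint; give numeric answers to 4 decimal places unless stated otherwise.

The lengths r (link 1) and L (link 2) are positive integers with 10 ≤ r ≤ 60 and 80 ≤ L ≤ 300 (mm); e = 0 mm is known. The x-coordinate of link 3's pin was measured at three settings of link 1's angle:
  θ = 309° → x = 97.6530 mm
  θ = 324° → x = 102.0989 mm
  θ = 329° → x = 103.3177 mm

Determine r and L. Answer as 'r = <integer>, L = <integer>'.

constraint per measurement: (x − r cos θ)² + (r sin θ − e)² = L²
subtracting the θ₁ and θ₂ equations cancels the r² and L² terms:
r = (x₁² − x₂²) / (2[(x₁cos θ₁ + e sin θ₁) − (x₂cos θ₂ + e sin θ₂)]) = 21.0000 → r = 21
L² = (x₁ − r cos θ₁)² + (r sin θ₁ − e)² = 7395.9974 → L = 86.0000 → L = 86
check at θ₃=329°: x = 103.3177 (printed 103.3177) ✓

r = 21, L = 86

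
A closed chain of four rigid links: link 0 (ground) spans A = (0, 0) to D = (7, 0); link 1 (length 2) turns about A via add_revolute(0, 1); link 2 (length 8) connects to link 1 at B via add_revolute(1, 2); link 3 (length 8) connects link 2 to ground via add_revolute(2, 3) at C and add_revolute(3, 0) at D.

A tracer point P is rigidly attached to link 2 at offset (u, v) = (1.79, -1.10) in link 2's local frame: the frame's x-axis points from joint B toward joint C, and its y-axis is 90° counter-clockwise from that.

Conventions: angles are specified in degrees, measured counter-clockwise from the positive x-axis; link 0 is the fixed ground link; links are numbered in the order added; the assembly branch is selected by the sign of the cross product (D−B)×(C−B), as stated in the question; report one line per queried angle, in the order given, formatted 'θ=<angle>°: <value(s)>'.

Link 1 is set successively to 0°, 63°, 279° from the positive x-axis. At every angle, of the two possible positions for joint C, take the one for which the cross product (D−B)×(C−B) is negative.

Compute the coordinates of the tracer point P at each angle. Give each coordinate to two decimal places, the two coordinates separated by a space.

A=(0,0), D=(7.00,0)
θ=0°: B = A + 2.00·(cos0°, sin0°) = (2.0000, 0.0000)
θ=0°: |BD| = 5.0000
θ=0°: circle(B,8.00) ∩ circle(D,8.00): a=2.5000, h=7.5993
θ=0°:   candidates: C₊=(4.5000,7.5993) cross=37.997; C₋=(4.5000,-7.5993) cross=-37.997
θ=0°:   branch - wants cross < 0 → take C=(4.5000,-7.5993) (cross=-37.997)
θ=0°: ex = (C−B)/|BC| = (0.3125,-0.9499); ey = (0.9499,0.3125)
θ=0°: P = B + 1.79·ex + -1.10·ey = (1.5145,-2.0441)
θ=63°: B = A + 2.00·(cos63°, sin63°) = (0.9080, 1.7820)
θ=63°: |BD| = 6.3473
θ=63°: circle(B,8.00) ∩ circle(D,8.00): a=3.1737, h=7.3436
θ=63°:   candidates: C₊=(6.0157,7.9392) cross=46.612; C₋=(1.8923,-6.1572) cross=-46.612
θ=63°:   branch - wants cross < 0 → take C=(1.8923,-6.1572) (cross=-46.612)
θ=63°: ex = (C−B)/|BC| = (0.1230,-0.9924); ey = (0.9924,0.1230)
θ=63°: P = B + 1.79·ex + -1.10·ey = (0.0366,-0.1297)
θ=279°: B = A + 2.00·(cos279°, sin279°) = (0.3129, -1.9754)
θ=279°: |BD| = 6.9728
θ=279°: circle(B,8.00) ∩ circle(D,8.00): a=3.4864, h=7.2004
θ=279°:   candidates: C₊=(1.6166,5.9177) cross=50.207; C₋=(5.6963,-7.8931) cross=-50.207
θ=279°:   branch - wants cross < 0 → take C=(5.6963,-7.8931) (cross=-50.207)
θ=279°: ex = (C−B)/|BC| = (0.6729,-0.7397); ey = (0.7397,0.6729)
θ=279°: P = B + 1.79·ex + -1.10·ey = (0.7037,-4.0397)

θ=0°: 1.51 -2.04
θ=63°: 0.04 -0.13
θ=279°: 0.70 -4.04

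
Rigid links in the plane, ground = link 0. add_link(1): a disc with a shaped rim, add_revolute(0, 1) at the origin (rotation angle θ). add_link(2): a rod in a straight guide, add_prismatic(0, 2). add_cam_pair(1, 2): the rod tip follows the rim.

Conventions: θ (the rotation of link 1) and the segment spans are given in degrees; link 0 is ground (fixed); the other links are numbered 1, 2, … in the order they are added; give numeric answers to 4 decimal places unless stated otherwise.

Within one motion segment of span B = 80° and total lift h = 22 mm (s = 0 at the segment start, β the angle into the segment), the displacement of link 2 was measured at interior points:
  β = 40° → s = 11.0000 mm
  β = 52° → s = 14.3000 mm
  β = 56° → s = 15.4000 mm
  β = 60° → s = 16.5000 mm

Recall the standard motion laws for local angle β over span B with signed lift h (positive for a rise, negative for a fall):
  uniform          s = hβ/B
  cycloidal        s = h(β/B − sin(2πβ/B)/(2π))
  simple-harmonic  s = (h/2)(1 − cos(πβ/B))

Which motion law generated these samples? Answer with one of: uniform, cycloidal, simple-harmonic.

candidates at β/B = r: uniform s = h·r (linear in β); cycloidal s = h·(r − sin(2πr)/(2π)); simple-harmonic s = (h/2)(1 − cos(πr))
β=40°: printed 11.0000 | uniform 11.0000, cycloidal 11.0000, simple-harmonic 11.0000
β=52°: printed 14.3000 | uniform 14.3000, cycloidal 17.1327, simple-harmonic 15.9939
β=56°: printed 15.4000 | uniform 15.4000, cycloidal 18.7300, simple-harmonic 17.4656
β=60°: printed 16.5000 | uniform 16.5000, cycloidal 20.0014, simple-harmonic 18.7782
only one law matches every sample → uniform

uniform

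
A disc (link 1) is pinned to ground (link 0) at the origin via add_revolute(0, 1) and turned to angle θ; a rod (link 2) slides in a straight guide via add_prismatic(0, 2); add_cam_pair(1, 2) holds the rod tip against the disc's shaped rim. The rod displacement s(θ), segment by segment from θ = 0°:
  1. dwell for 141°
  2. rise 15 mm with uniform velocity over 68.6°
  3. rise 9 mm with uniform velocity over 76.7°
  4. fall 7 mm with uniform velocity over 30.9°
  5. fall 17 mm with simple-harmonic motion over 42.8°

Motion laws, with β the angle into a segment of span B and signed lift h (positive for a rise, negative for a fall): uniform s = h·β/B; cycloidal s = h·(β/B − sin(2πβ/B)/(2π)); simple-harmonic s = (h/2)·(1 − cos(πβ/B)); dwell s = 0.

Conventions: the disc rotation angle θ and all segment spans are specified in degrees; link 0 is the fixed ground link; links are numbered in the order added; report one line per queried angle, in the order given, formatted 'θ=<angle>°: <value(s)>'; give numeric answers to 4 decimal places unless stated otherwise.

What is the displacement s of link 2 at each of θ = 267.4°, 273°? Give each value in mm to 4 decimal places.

segment 1 (0° to 141°, dwell): s unchanged at 0.0000
segment 2 (141° to 209.6°, uniform, h = 15) is passed completely: s = 0.0000 + (15) = 15.0000
θ = 267.4° falls in segment 3 (209.6° to 286.3°, uniform, h = 9): β = 267.4 − 209.6 = 57.8°, B = 76.7°; Δs = 9·57.8/76.7 = 6.7823; s = 15.0000 + 6.7823 = 21.7823
θ = 273° falls in segment 3 (209.6° to 286.3°, uniform, h = 9): β = 273 − 209.6 = 63.4°, B = 76.7°; Δs = 9·63.4/76.7 = 7.4394; s = 15.0000 + 7.4394 = 22.4394

θ=267.4°: 21.7823
θ=273°: 22.4394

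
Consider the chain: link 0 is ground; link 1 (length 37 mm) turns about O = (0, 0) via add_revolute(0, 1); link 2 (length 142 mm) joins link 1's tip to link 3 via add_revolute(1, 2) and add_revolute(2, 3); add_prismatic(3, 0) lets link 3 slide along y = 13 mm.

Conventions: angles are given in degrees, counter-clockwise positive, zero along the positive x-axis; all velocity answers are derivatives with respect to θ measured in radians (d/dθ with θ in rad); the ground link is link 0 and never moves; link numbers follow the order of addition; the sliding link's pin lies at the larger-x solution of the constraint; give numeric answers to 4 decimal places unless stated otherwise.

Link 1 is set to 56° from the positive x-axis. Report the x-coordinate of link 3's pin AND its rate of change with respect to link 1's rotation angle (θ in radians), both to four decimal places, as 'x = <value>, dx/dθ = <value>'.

geometry: r = 37 mm, L = 142 mm, e = 13 mm
crank pin P = (r cos θ, r sin θ) = (20.690137, 30.674390)
h = r sin θ − e = 30.674390 − 13 = 17.674390
x = r cos θ + √(L² − h²) = 20.690137 + 140.895763 = 161.585900
dx/dθ = −r sin θ − h·r cos θ/√(L² − h²) (θ in radians; h = 17.674390) = -33.269824

x = 161.5859, dx/dθ = -33.2698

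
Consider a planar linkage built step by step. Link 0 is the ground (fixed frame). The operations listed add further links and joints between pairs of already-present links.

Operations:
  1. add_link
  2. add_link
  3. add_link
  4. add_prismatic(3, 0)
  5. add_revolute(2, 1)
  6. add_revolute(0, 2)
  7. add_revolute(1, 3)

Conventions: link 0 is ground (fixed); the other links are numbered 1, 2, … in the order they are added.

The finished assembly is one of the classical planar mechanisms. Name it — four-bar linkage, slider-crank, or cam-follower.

links: 4 (incl. ground); joints: 3 revolute, 1 prismatic, 0 higher (cam) pair, forming one closed loop
4 links, 3 revolutes + 1 prismatic in one loop → slider-crank

slider-crank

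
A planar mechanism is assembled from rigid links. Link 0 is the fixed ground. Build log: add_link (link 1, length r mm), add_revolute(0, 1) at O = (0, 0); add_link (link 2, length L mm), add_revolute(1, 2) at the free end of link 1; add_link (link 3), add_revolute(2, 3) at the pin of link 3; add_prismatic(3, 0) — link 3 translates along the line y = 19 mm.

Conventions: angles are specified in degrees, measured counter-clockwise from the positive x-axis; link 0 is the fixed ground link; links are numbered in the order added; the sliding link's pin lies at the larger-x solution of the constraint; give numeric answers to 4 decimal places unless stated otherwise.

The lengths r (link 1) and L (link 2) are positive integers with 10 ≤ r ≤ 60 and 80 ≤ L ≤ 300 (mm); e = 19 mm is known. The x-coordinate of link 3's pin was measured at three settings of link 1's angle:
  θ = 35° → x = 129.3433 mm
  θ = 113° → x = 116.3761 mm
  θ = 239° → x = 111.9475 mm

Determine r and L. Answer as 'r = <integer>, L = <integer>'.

constraint per measurement: (x − r cos θ)² + (r sin θ − e)² = L²
subtracting the θ₁ and θ₂ equations cancels the r² and L² terms:
r = (x₁² − x₂²) / (2[(x₁cos θ₁ + e sin θ₁) − (x₂cos θ₂ + e sin θ₂)]) = 11.0000 → r = 11
L² = (x₁ − r cos θ₁)² + (r sin θ₁ − e)² = 14640.9941 → L = 121.0000 → L = 121
check at θ₃=239°: x = 111.9475 (printed 111.9475) ✓

r = 11, L = 121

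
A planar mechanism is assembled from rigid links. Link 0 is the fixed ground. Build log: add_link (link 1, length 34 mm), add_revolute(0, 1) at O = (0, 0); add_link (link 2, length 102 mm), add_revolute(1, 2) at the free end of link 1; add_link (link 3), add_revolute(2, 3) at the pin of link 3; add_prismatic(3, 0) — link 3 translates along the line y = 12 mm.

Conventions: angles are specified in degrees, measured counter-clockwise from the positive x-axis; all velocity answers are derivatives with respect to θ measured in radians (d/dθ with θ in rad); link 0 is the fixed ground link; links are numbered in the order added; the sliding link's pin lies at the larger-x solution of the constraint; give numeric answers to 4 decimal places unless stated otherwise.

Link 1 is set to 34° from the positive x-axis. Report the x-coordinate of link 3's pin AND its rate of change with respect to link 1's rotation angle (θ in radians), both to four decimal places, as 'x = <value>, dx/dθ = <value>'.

geometry: r = 34 mm, L = 102 mm, e = 12 mm
crank pin P = (r cos θ, r sin θ) = (28.187277, 19.012559)
h = r sin θ − e = 19.012559 − 12 = 7.012559
x = r cos θ + √(L² − h²) = 28.187277 + 101.758656 = 129.945933
dx/dθ = −r sin θ − h·r cos θ/√(L² − h²) (θ in radians; h = 7.012559) = -20.955046

x = 129.9459, dx/dθ = -20.9550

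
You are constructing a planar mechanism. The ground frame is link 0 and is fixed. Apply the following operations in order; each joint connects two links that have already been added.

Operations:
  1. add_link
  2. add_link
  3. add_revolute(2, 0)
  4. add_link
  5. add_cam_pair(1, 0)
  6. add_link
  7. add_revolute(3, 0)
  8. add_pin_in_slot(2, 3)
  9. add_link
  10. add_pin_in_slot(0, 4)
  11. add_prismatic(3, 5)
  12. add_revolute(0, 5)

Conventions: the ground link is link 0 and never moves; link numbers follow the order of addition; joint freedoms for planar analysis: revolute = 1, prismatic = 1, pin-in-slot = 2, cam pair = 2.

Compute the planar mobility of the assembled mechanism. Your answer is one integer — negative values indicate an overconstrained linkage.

(L,J1,J2)=(1,0,0); link0 fixed
link1: (2,0,0)
link2: (3,0,0)
R 2-0 [J1]: (3,1,0)
link3: (4,1,0)
C 1-0 [J2]: (4,1,1)
link4: (5,1,1)
R 3-0 [J1]: (5,2,1)
PS 2-3 [J2]: (5,2,2)
link5: (6,2,2)
PS 0-4 [J2]: (6,2,3)
P 3-5 [J1]: (6,3,3)
R 0-5 [J1]: (6,4,3)
Grübler: 3·5 − 2·4 − 3 = 4

M = 4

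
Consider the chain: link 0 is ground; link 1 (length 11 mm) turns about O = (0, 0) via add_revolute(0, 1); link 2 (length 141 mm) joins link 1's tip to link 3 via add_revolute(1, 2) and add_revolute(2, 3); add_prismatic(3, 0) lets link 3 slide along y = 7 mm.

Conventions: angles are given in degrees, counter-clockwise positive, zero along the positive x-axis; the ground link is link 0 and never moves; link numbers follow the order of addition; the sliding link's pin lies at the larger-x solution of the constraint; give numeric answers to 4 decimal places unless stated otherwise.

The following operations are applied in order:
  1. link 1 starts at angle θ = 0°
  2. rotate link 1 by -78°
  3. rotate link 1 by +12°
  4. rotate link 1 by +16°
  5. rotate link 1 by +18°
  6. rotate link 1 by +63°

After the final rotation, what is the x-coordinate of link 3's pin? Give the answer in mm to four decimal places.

geometry: r = 11 mm, L = 141 mm, e = 7 mm; θ starts at 0°
rotate link 1 by -78°: θ ← 0° -78° = -78°
rotate link 1 by +12°: θ ← -78° +12° = -66°
rotate link 1 by +16°: θ ← -66° +16° = -50°
rotate link 1 by +18°: θ ← -50° +18° = -32°
rotate link 1 by +63°: θ ← -32° +63° = 31°
crank pin P = (r cos θ, r sin θ) = (9.428840, 5.665419)
h = r sin θ − e = 5.665419 − 7 = -1.334581
x = r cos θ + √(L² − h²) = 9.428840 + 140.993684 = 150.422524

150.4225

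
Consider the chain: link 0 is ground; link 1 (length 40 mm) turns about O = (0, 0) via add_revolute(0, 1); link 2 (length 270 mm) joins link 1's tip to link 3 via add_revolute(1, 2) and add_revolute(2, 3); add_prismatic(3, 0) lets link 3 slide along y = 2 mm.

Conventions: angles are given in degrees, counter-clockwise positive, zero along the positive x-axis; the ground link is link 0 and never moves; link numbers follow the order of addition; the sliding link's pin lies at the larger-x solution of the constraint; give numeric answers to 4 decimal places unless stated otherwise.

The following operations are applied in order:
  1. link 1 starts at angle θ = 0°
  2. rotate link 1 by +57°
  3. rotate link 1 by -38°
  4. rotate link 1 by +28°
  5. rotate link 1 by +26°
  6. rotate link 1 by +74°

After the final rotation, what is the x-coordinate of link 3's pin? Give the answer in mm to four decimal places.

geometry: r = 40 mm, L = 270 mm, e = 2 mm; θ starts at 0°
rotate link 1 by +57°: θ ← 0° +57° = 57°
rotate link 1 by -38°: θ ← 57° -38° = 19°
rotate link 1 by +28°: θ ← 19° +28° = 47°
rotate link 1 by +26°: θ ← 47° +26° = 73°
rotate link 1 by +74°: θ ← 73° +74° = 147°
crank pin P = (r cos θ, r sin θ) = (-33.546823, 21.785561)
h = r sin θ − e = 21.785561 − 2 = 19.785561
x = r cos θ + √(L² − h²) = -33.546823 + 269.274083 = 235.727260

235.7273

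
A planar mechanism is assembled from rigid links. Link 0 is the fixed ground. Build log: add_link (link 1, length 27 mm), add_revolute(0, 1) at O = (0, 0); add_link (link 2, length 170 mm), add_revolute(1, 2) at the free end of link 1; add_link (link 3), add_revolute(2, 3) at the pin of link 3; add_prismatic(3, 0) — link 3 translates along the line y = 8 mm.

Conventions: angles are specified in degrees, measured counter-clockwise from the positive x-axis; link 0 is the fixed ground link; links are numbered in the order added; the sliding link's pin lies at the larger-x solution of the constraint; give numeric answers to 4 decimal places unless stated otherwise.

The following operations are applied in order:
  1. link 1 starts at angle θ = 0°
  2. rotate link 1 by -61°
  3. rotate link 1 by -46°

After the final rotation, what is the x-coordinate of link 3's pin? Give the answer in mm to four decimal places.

geometry: r = 27 mm, L = 170 mm, e = 8 mm; θ starts at 0°
rotate link 1 by -61°: θ ← 0° -61° = -61°
rotate link 1 by -46°: θ ← -61° -46° = -107°
crank pin P = (r cos θ, r sin θ) = (-7.894036, -25.820228)
h = r sin θ − e = -25.820228 − 8 = -33.820228
x = r cos θ + √(L² − h²) = -7.894036 + 166.601897 = 158.707861

158.7079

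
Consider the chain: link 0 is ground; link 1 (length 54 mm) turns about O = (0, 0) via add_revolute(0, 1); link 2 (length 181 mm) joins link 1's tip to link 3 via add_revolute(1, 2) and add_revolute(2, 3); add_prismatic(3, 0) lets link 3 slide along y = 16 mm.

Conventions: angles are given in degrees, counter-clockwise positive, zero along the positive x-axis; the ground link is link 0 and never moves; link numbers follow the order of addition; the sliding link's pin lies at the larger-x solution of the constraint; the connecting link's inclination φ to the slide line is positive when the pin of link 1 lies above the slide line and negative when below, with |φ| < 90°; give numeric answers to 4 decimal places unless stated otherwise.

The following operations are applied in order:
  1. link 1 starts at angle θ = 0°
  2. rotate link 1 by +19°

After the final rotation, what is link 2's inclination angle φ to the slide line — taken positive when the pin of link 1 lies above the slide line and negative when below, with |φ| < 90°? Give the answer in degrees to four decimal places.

geometry: r = 54 mm, L = 181 mm, e = 16 mm; θ starts at 0°
rotate link 1 by +19°: θ ← 0° +19° = 19°
h = r sin θ − e = 17.580680 − 16 = 1.580680
sin φ = h / L = 1.580680 / 181 = 0.00873304
φ = arcsin(0.00873304) = 0.500373°

0.5004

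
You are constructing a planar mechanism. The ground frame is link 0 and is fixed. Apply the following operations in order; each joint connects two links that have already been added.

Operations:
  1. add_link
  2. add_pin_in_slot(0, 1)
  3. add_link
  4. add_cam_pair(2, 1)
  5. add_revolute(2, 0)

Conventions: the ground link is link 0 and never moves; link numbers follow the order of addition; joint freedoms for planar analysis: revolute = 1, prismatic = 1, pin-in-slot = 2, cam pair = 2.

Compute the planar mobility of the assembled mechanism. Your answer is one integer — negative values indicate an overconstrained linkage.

ground; <1,0,0>
#1 <2,0,0>
PS:0↔1 J2 <2,0,1>
#2 <3,0,1>
C:2↔1 J2 <3,0,2>
R:2↔0 J1 <3,1,2>
3×2 − 2×1 − 1×2 = 2

M = 2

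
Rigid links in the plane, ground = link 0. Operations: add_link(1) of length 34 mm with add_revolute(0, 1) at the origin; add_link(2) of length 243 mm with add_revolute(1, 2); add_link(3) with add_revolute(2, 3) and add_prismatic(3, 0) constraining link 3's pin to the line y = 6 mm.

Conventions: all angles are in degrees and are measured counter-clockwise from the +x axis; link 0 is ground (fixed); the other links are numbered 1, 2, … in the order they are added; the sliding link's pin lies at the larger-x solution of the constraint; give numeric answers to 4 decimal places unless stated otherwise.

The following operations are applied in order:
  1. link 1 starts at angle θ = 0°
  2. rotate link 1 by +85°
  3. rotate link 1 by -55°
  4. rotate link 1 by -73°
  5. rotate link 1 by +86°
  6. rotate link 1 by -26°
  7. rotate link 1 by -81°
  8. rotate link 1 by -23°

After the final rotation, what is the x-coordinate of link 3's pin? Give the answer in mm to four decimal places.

geometry: r = 34 mm, L = 243 mm, e = 6 mm; θ starts at 0°
rotate link 1 by +85°: θ ← 0° +85° = 85°
rotate link 1 by -55°: θ ← 85° -55° = 30°
rotate link 1 by -73°: θ ← 30° -73° = -43°
rotate link 1 by +86°: θ ← -43° +86° = 43°
rotate link 1 by -26°: θ ← 43° -26° = 17°
rotate link 1 by -81°: θ ← 17° -81° = -64°
rotate link 1 by -23°: θ ← -64° -23° = -87°
crank pin P = (r cos θ, r sin θ) = (1.779423, -33.953404)
h = r sin θ − e = -33.953404 − 6 = -39.953404
x = r cos θ + √(L² − h²) = 1.779423 + 239.692982 = 241.472404

241.4724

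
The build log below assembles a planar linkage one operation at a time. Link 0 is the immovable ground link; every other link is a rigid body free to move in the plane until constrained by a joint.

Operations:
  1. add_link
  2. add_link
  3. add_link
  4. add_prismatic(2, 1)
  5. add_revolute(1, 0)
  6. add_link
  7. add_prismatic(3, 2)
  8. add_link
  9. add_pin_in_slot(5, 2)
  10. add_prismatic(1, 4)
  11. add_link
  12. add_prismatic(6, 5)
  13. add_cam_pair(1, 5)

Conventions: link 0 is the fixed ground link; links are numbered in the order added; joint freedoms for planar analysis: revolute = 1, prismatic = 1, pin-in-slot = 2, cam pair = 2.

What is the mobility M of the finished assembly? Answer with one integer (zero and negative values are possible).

ground; <1,0,0>
#1 <2,0,0>
#2 <3,0,0>
#3 <4,0,0>
P:2↔1 J1 <4,1,0>
R:1↔0 J1 <4,2,0>
#4 <5,2,0>
P:3↔2 J1 <5,3,0>
#5 <6,3,0>
PS:5↔2 J2 <6,3,1>
P:1↔4 J1 <6,4,1>
#6 <7,4,1>
P:6↔5 J1 <7,5,1>
C:1↔5 J2 <7,5,2>
3×6 − 2×5 − 1×2 = 6

M = 6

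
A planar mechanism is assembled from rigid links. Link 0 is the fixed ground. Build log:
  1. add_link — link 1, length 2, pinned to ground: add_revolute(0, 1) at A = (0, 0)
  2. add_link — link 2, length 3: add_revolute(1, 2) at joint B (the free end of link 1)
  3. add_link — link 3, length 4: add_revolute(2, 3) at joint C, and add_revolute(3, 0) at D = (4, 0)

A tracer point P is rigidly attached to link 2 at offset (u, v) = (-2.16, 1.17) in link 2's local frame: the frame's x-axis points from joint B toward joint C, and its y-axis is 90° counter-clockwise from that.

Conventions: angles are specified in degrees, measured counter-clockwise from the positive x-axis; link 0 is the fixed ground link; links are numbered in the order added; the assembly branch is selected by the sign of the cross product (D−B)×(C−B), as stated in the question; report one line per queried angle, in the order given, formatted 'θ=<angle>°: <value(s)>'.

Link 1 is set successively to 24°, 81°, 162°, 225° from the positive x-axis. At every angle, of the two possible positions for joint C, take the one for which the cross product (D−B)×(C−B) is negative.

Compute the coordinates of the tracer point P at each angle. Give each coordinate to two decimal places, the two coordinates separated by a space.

A=(0,0), D=(4.00,0)
θ=24°: B = A + 2.00·(cos24°, sin24°) = (1.8271, 0.8135)
θ=24°: |BD| = 2.3202
θ=24°: circle(B,3.00) ∩ circle(D,4.00): a=-0.3484, h=2.9797
θ=24°:   candidates: C₊=(2.5455,3.7262) cross=6.913; C₋=(0.4561,-1.8549) cross=-6.913
θ=24°:   branch - wants cross < 0 → take C=(0.4561,-1.8549) (cross=-6.913)
θ=24°: ex = (C−B)/|BC| = (-0.4570,-0.8895); ey = (0.8895,-0.4570)
θ=24°: P = B + -2.16·ex + 1.17·ey = (3.8549,2.2000)
θ=81°: B = A + 2.00·(cos81°, sin81°) = (0.3129, 1.9754)
θ=81°: |BD| = 4.1829
θ=81°: circle(B,3.00) ∩ circle(D,4.00): a=1.2547, h=2.7250
θ=81°:   candidates: C₊=(2.7058,3.7848) cross=11.399; C₋=(0.1320,-1.0192) cross=-11.399
θ=81°:   branch - wants cross < 0 → take C=(0.1320,-1.0192) (cross=-11.399)
θ=81°: ex = (C−B)/|BC| = (-0.0603,-0.9982); ey = (0.9982,-0.0603)
θ=81°: P = B + -2.16·ex + 1.17·ey = (1.6110,4.0609)
θ=162°: B = A + 2.00·(cos162°, sin162°) = (-1.9021, 0.6180)
θ=162°: |BD| = 5.9344
θ=162°: circle(B,3.00) ∩ circle(D,4.00): a=2.3774, h=1.8297
θ=162°:   candidates: C₊=(0.6529,2.1902) cross=10.858; C₋=(0.2718,-1.4493) cross=-10.858
θ=162°:   branch - wants cross < 0 → take C=(0.2718,-1.4493) (cross=-10.858)
θ=162°: ex = (C−B)/|BC| = (0.7246,-0.6891); ey = (0.6891,0.7246)
θ=162°: P = B + -2.16·ex + 1.17·ey = (-2.6611,2.9544)
θ=225°: B = A + 2.00·(cos225°, sin225°) = (-1.4142, -1.4142)
θ=225°: |BD| = 5.5959
θ=225°: circle(B,3.00) ∩ circle(D,4.00): a=2.1725, h=2.0689
θ=225°:   candidates: C₊=(0.1649,1.1366) cross=11.577; C₋=(1.2106,-2.8669) cross=-11.577
θ=225°:   branch - wants cross < 0 → take C=(1.2106,-2.8669) (cross=-11.577)
θ=225°: ex = (C−B)/|BC| = (0.8749,-0.4842); ey = (0.4842,0.8749)
θ=225°: P = B + -2.16·ex + 1.17·ey = (-2.7375,0.6554)

θ=24°: 3.85 2.20
θ=81°: 1.61 4.06
θ=162°: -2.66 2.95
θ=225°: -2.74 0.66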